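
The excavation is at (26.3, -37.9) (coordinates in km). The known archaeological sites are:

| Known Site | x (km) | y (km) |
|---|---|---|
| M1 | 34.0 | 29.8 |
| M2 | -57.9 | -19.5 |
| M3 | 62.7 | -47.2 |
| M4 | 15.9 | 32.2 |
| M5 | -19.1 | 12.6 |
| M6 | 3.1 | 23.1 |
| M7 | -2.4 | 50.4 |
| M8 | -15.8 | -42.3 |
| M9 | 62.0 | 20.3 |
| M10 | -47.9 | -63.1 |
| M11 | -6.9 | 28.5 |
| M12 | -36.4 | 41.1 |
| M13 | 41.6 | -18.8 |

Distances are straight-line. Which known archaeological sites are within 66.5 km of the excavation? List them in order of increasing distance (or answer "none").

M13, M3, M8, M6

Distances from (26.3, -37.9):
M1: 68.1 km
M2: 86.2 km
M3: 37.6 km
M4: 70.9 km
M5: 67.9 km
M6: 65.3 km
M7: 92.8 km
M8: 42.3 km
M9: 68.3 km
M10: 78.4 km
M11: 74.2 km
M12: 100.9 km
M13: 24.5 km
Threshold 66.5 km: M13 (24.5 km), M3 (37.6 km), M8 (42.3 km), M6 (65.3 km) are within range.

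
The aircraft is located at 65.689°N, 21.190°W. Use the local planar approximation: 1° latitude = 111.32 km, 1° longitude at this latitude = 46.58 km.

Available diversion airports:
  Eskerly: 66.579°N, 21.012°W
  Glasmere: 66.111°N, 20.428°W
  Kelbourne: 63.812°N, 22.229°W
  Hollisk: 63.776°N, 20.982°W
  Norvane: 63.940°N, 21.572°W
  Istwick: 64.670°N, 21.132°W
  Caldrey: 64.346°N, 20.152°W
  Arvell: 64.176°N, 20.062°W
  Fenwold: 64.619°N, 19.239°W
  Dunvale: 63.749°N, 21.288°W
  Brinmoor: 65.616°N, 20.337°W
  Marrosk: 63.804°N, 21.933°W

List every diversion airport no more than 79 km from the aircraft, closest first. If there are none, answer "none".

Distances from 65.689°N, 21.190°W:
Eskerly: √((0.890·111.32)² + (0.178·46.58)²) = √(9815.81600 + 68.74466) = 99.421 km
Glasmere: √((0.422·111.32)² + (0.762·46.58)²) = √(2206.84229 + 1259.82120) = 58.878 km
Kelbourne: √((-1.877·111.32)² + (-1.039·46.58)²) = √(43659.11626 + 2342.23283) = 214.479 km
Hollisk: √((-1.913·111.32)² + (0.208·46.58)²) = √(45349.90017 + 93.86975) = 213.175 km
Norvane: √((-1.749·111.32)² + (-0.382·46.58)²) = √(37907.57599 + 316.61078) = 195.510 km
Istwick: √((-1.019·111.32)² + (0.058·46.58)²) = √(12867.51737 + 7.29886) = 113.467 km
Caldrey: √((-1.343·111.32)² + (1.038·46.58)²) = √(22351.07525 + 2337.72637) = 157.127 km
Arvell: √((-1.513·111.32)² + (1.128·46.58)²) = √(28367.70823 + 2760.68698) = 176.432 km
Fenwold: √((-1.070·111.32)² + (1.951·46.58)²) = √(14187.76383 + 8258.73455) = 149.822 km
Dunvale: √((-1.940·111.32)² + (-0.098·46.58)²) = √(46639.06714 + 20.83776) = 216.009 km
Brinmoor: √((-0.073·111.32)² + (0.853·46.58)²) = √(66.03773 + 1578.69063) = 40.555 km
Marrosk: √((-1.885·111.32)² + (-0.743·46.58)²) = √(44032.07018 + 1197.77873) = 212.673 km
Threshold 79 km: Brinmoor (40.555 km), Glasmere (58.878 km) are within range.

Brinmoor, Glasmere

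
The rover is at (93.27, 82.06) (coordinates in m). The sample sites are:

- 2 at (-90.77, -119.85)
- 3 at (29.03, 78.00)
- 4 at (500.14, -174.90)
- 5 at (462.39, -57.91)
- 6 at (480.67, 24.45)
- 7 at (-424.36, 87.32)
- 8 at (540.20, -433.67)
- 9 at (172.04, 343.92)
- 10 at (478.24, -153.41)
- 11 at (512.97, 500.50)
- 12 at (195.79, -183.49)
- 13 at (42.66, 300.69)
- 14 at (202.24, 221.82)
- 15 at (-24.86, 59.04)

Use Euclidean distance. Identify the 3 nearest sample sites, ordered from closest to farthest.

Distances from (93.27, 82.06):
2: 273.20 m
3: 64.37 m
4: 481.22 m
5: 394.77 m
6: 391.66 m
7: 517.66 m
8: 682.44 m
9: 273.45 m
10: 451.27 m
11: 592.66 m
12: 284.65 m
13: 224.41 m
14: 177.22 m
15: 120.35 m
Sorted: 3 (64.37 m) < 15 (120.35 m) < 14 (177.22 m) < 13 (224.41 m) < 2 (273.20 m) < …

3, 15, 14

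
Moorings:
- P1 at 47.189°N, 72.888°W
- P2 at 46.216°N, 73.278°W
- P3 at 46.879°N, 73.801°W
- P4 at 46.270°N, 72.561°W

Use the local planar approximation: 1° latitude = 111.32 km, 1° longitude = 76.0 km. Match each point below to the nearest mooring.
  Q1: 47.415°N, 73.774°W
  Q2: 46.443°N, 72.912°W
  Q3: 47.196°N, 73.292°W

Q1→P3; Q2→P4; Q3→P1

Q1 at 47.415°N, 73.774°W:
  P1: √((-0.226·111.32)² + (0.886·76.0)²) = √(632.94107 + 4534.13690) = 71.882 km
  P2: √((-1.199·111.32)² + (0.496·76.0)²) = √(17814.95631 + 1420.98842) = 138.694 km
  P3: √((-0.536·111.32)² + (-0.027·76.0)²) = √(3560.21294 + 4.21070) = 59.703 km
  P4: √((-1.145·111.32)² + (1.213·76.0)²) = √(16246.40849 + 8498.62734) = 157.306 km
  → nearest: P3 (59.703 km)
Q2 at 46.443°N, 72.912°W:
  P1: √((0.746·111.32)² + (0.024·76.0)²) = √(6896.42552 + 3.32698) = 83.065 km
  P2: √((-0.227·111.32)² + (-0.366·76.0)²) = √(638.55471 + 773.72986) = 37.580 km
  P3: √((0.436·111.32)² + (-0.889·76.0)²) = √(2355.69670 + 4564.89410) = 83.190 km
  P4: √((-0.173·111.32)² + (0.351·76.0)²) = √(370.88443 + 711.60898) = 32.901 km
  → nearest: P4 (32.901 km)
Q3 at 47.196°N, 73.292°W:
  P1: √((-0.007·111.32)² + (0.404·76.0)²) = √(0.60721 + 942.73562) = 30.714 km
  P2: √((-0.980·111.32)² + (0.014·76.0)²) = √(11901.41356 + 1.13210) = 109.099 km
  P3: √((-0.317·111.32)² + (-0.509·76.0)²) = √(1245.27400 + 1496.45186) = 52.361 km
  P4: √((-0.926·111.32)² + (0.731·76.0)²) = √(10625.96470 + 3086.46914) = 117.100 km
  → nearest: P1 (30.714 km)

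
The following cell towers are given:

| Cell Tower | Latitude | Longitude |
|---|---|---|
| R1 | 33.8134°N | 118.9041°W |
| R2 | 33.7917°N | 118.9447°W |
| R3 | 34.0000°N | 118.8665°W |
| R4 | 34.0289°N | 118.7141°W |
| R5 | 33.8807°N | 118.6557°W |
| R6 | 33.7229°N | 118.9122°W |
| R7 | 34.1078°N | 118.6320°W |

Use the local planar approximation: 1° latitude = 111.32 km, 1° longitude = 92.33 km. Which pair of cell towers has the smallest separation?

R1 and R2

Pairwise distances:
R1–R2: 4.4595 km
R1–R3: 21.0604 km
R1–R4: 29.7194 km
R1–R5: 24.1274 km
R1–R6: 10.1022 km
R1–R7: 41.2942 km
R2–R3: 24.2861 km
R2–R4: 33.9197 km
R2–R5: 28.4633 km
R2–R6: 8.2257 km
R2–R7: 45.5168 km
R3–R4: 14.4342 km
R3–R5: 23.5624 km
R3–R6: 31.1340 km
R3–R7: 24.7546 km
R4–R5: 17.3564 km
R4–R6: 38.6639 km
R4–R7: 11.6019 km
R5–R6: 29.4863 km
R5–R7: 25.3753 km
R6–R7: 50.0517 km
Closest pair: R1–R2 at 4.4595 km.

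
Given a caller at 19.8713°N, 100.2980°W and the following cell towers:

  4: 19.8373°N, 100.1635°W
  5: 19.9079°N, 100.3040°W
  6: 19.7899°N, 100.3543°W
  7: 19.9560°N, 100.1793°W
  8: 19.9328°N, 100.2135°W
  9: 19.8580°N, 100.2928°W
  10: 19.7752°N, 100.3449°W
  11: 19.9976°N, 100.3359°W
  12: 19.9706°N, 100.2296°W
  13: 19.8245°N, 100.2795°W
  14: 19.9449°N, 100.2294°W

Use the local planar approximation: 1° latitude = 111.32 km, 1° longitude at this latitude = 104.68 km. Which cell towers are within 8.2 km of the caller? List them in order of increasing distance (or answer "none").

Distances from 19.8713°N, 100.2980°W:
4: 14.5793 km
5: 4.1224 km
6: 10.8094 km
7: 15.5979 km
8: 11.1854 km
9: 1.5774 km
10: 11.7706 km
11: 14.6088 km
12: 13.1704 km
13: 5.5581 km
14: 10.8947 km
Threshold 8.2 km: 9 (1.5774 km), 5 (4.1224 km), 13 (5.5581 km) are within range.

9, 5, 13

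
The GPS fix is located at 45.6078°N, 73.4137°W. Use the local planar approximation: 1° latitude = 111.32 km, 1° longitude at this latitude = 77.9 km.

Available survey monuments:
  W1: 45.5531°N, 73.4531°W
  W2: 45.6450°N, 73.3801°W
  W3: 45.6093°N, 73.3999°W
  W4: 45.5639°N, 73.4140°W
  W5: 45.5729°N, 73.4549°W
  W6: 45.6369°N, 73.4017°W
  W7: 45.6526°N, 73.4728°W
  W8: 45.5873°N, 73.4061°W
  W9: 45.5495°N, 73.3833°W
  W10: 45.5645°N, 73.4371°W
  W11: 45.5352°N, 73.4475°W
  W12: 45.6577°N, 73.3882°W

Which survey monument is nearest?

W3

Distances from 45.6078°N, 73.4137°W:
W1: √((-0.0547·111.32)² + (-0.0394·77.9)²) = √(37.078405 + 9.420357) = 6.8190 km
W2: √((0.0372·111.32)² + (0.0336·77.9)²) = √(17.148742 + 6.850992) = 4.8990 km
W3: √((0.0015·111.32)² + (0.0138·77.9)²) = √(0.027882 + 1.155668) = 1.0879 km
W4: √((-0.0439·111.32)² + (-0.0003·77.9)²) = √(23.882261 + 0.000546) = 4.8870 km
W5: √((-0.0349·111.32)² + (-0.0412·77.9)²) = √(15.093753 + 10.300762) = 5.0393 km
W6: √((0.0291·111.32)² + (0.0120·77.9)²) = √(10.493790 + 0.873851) = 3.3716 km
W7: √((0.0448·111.32)² + (-0.0591·77.9)²) = √(24.871525 + 21.195803) = 6.7873 km
W8: √((-0.0205·111.32)² + (0.0076·77.9)²) = √(5.207798 + 0.350511) = 2.3576 km
W9: √((-0.0583·111.32)² + (0.0304·77.9)²) = √(42.119529 + 5.608182) = 6.9085 km
W10: √((-0.0433·111.32)² + (-0.0234·77.9)²) = √(23.233904 + 3.322819) = 5.1533 km
W11: √((-0.0726·111.32)² + (-0.0338·77.9)²) = √(65.316008 + 6.932794) = 8.4999 km
W12: √((0.0499·111.32)² + (0.0255·77.9)²) = √(30.856558 + 3.945984) = 5.8994 km
Minimum: W3 at 1.0879 km.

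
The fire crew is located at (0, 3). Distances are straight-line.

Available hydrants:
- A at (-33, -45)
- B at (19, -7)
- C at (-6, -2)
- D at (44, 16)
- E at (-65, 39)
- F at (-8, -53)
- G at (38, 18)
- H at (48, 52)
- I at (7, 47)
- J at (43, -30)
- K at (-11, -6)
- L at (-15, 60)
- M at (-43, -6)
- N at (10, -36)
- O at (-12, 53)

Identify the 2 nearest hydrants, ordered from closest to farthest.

C, K

Distances from (0, 3):
A: √((-33)² + (-48)²) = √(1089.000 + 2304.000) = 58.2
B: √((19)² + (-10)²) = √(361.000 + 100.000) = 21.5
C: √((-6)² + (-5)²) = √(36.000 + 25.000) = 7.8
D: √((44)² + (13)²) = √(1936.000 + 169.000) = 45.9
E: √((-65)² + (36)²) = √(4225.000 + 1296.000) = 74.3
F: √((-8)² + (-56)²) = √(64.000 + 3136.000) = 56.6
G: √((38)² + (15)²) = √(1444.000 + 225.000) = 40.9
H: √((48)² + (49)²) = √(2304.000 + 2401.000) = 68.6
I: √((7)² + (44)²) = √(49.000 + 1936.000) = 44.6
J: √((43)² + (-33)²) = √(1849.000 + 1089.000) = 54.2
K: √((-11)² + (-9)²) = √(121.000 + 81.000) = 14.2
L: √((-15)² + (57)²) = √(225.000 + 3249.000) = 58.9
M: √((-43)² + (-9)²) = √(1849.000 + 81.000) = 43.9
N: √((10)² + (-39)²) = √(100.000 + 1521.000) = 40.3
O: √((-12)² + (50)²) = √(144.000 + 2500.000) = 51.4
Sorted: C (7.8) < K (14.2) < B (21.5) < N (40.3) < …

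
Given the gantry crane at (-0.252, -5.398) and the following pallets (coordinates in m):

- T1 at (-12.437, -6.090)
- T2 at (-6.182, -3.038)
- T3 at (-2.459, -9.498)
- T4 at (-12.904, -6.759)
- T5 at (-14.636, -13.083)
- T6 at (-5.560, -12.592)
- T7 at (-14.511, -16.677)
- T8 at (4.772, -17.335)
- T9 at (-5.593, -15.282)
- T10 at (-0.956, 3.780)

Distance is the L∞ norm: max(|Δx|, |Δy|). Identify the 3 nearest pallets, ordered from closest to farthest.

Distances from (-0.252, -5.398):
T1: 12.185 m
T2: 5.930 m
T3: 4.100 m
T4: 12.652 m
T5: 14.384 m
T6: 7.194 m
T7: 14.259 m
T8: 11.937 m
T9: 9.884 m
T10: 9.178 m
Sorted: T3 (4.100 m) < T2 (5.930 m) < T6 (7.194 m) < T10 (9.178 m) < T9 (9.884 m) < …

T3, T2, T6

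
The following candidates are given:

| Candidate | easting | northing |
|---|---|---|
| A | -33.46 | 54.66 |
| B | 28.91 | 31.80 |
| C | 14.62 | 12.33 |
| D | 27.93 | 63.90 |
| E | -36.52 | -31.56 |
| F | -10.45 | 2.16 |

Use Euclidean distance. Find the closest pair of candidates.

B and C

Pairwise distances:
A–B: √((62.37)² + (-22.86)²) = √(3890.0169 + 522.5796) = 66.43
A–C: √((48.08)² + (-42.33)²) = √(2311.6864 + 1791.8289) = 64.06
A–D: √((61.39)² + (9.24)²) = √(3768.7321 + 85.3776) = 62.08
A–E: √((-3.06)² + (-86.22)²) = √(9.3636 + 7433.8884) = 86.27
A–F: √((23.01)² + (-52.50)²) = √(529.4601 + 2756.2500) = 57.32
B–C: √((-14.29)² + (-19.47)²) = √(204.2041 + 379.0809) = 24.15
B–D: √((-0.98)² + (32.10)²) = √(0.9604 + 1030.4100) = 32.11
B–E: √((-65.43)² + (-63.36)²) = √(4281.0849 + 4014.4896) = 91.08
B–F: √((-39.36)² + (-29.64)²) = √(1549.2096 + 878.5296) = 49.27
C–D: √((13.31)² + (51.57)²) = √(177.1561 + 2659.4649) = 53.26
C–E: √((-51.14)² + (-43.89)²) = √(2615.2996 + 1926.3321) = 67.39
C–F: √((-25.07)² + (-10.17)²) = √(628.5049 + 103.4289) = 27.05
D–E: √((-64.45)² + (-95.46)²) = √(4153.8025 + 9112.6116) = 115.18
D–F: √((-38.38)² + (-61.74)²) = √(1473.0244 + 3811.8276) = 72.70
E–F: √((26.07)² + (33.72)²) = √(679.6449 + 1137.0384) = 42.62
Closest pair: B–C at 24.15.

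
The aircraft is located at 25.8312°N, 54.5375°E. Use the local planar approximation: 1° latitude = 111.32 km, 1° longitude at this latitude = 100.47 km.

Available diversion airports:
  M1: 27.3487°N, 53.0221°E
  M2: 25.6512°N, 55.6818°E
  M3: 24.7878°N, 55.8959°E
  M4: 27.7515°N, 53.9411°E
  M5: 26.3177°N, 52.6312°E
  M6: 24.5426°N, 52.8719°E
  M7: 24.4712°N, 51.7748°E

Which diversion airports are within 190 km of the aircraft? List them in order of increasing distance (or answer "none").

M2, M3

Distances from 25.8312°N, 54.5375°E:
M1: √((1.5175·111.32)² + (-1.5154·100.47)²) = √(28536.702970 + 23180.743976) = 227.4147 km
M2: √((-0.1800·111.32)² + (1.1443·100.47)²) = √(401.505414 + 13217.599865) = 116.7009 km
M3: √((-1.0434·111.32)² + (1.3584·100.47)²) = √(13491.121704 + 18626.366768) = 179.2135 km
M4: √((1.9203·111.32)² + (-0.5964·100.47)²) = √(45696.670607 + 3590.443311) = 222.0070 km
M5: √((0.4865·111.32)² + (-1.9063·100.47)²) = √(2933.000146 + 36682.193737) = 199.0357 km
M6: √((-1.2886·111.32)² + (-1.6656·100.47)²) = √(20577.028038 + 28003.623422) = 220.4102 km
M7: √((-1.3600·111.32)² + (-2.7627·100.47)²) = √(22920.506583 + 77044.254983) = 316.1720 km
Threshold 190 km: M2 (116.7009 km), M3 (179.2135 km) are within range.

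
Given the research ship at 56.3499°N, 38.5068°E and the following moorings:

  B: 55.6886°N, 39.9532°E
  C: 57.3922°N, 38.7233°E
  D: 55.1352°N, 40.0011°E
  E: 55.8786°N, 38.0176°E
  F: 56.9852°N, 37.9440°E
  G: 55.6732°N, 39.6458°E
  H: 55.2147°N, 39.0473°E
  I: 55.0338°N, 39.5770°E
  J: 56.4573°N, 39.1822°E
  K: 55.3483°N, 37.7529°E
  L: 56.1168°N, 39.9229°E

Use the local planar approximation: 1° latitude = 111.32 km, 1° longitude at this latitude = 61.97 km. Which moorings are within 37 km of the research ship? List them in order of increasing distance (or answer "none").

Distances from 56.3499°N, 38.5068°E:
B: 115.9890 km
C: 116.8019 km
D: 163.8891 km
E: 60.5940 km
F: 78.8538 km
G: 103.2314 km
H: 130.7341 km
I: 160.8199 km
J: 43.5286 km
K: 120.8905 km
L: 91.5118 km
Threshold 37 km: none within range.

none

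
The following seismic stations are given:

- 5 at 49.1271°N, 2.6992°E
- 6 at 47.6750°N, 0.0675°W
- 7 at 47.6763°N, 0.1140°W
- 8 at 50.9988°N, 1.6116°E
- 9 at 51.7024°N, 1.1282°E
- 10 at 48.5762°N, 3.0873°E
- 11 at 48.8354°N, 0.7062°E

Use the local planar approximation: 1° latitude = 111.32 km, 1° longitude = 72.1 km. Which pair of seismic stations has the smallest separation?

Pairwise distances:
5–6: 256.7526 km
5–7: 259.2758 km
5–8: 222.6252 km
5–9: 308.2478 km
5–10: 67.4084 km
5–11: 147.3186 km
6–7: 3.3558 km
6–8: 389.3074 km
6–9: 456.5436 km
6–10: 248.6020 km
6–11: 140.7061 km
7–8: 390.2259 km
7–9: 457.0467 km
7–10: 251.6155 km
7–11: 141.9370 km
8–9: 85.7293 km
8–10: 289.9136 km
8–11: 249.5202 km
9–10: 375.5820 km
9–11: 320.6015 km
10–11: 174.0852 km
Closest pair: 6–7 at 3.3558 km.

6 and 7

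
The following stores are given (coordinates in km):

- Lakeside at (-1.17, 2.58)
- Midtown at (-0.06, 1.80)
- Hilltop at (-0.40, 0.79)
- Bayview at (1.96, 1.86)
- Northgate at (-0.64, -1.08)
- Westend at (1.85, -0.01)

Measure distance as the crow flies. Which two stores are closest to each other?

Midtown and Hilltop

Pairwise distances:
Lakeside–Midtown: 1.36 km
Lakeside–Hilltop: 1.95 km
Lakeside–Bayview: 3.21 km
Lakeside–Northgate: 3.70 km
Lakeside–Westend: 3.98 km
Midtown–Hilltop: 1.07 km
Midtown–Bayview: 2.02 km
Midtown–Northgate: 2.94 km
Midtown–Westend: 2.63 km
Hilltop–Bayview: 2.59 km
Hilltop–Northgate: 1.89 km
Hilltop–Westend: 2.39 km
Bayview–Northgate: 3.92 km
Bayview–Westend: 1.87 km
Northgate–Westend: 2.71 km
Closest pair: Midtown–Hilltop at 1.07 km.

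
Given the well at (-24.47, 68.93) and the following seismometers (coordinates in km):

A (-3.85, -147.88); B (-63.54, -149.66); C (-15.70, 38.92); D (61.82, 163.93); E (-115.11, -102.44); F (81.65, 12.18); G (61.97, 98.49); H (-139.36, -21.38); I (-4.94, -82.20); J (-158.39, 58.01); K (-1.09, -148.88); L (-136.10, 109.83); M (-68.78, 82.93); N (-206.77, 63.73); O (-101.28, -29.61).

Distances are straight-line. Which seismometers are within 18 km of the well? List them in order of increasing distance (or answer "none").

none

Distances from (-24.47, 68.93):
A: √((20.62)² + (-216.81)²) = √(425.1844 + 47006.5761) = 217.79 km
B: √((-39.07)² + (-218.59)²) = √(1526.4649 + 47781.5881) = 222.05 km
C: √((8.77)² + (-30.01)²) = √(76.9129 + 900.6001) = 31.27 km
D: √((86.29)² + (95.00)²) = √(7445.9641 + 9025.0000) = 128.34 km
E: √((-90.64)² + (-171.37)²) = √(8215.6096 + 29367.6769) = 193.86 km
F: √((106.12)² + (-56.75)²) = √(11261.4544 + 3220.5625) = 120.34 km
G: √((86.44)² + (29.56)²) = √(7471.8736 + 873.7936) = 91.35 km
H: √((-114.89)² + (-90.31)²) = √(13199.7121 + 8155.8961) = 146.14 km
I: √((19.53)² + (-151.13)²) = √(381.4209 + 22840.2769) = 152.39 km
J: √((-133.92)² + (-10.92)²) = √(17934.5664 + 119.2464) = 134.36 km
K: √((23.38)² + (-217.81)²) = √(546.6244 + 47441.1961) = 219.06 km
L: √((-111.63)² + (40.90)²) = √(12461.2569 + 1672.8100) = 118.89 km
M: √((-44.31)² + (14.00)²) = √(1963.3761 + 196.0000) = 46.47 km
N: √((-182.30)² + (-5.20)²) = √(33233.2900 + 27.0400) = 182.37 km
O: √((-76.81)² + (-98.54)²) = √(5899.7761 + 9710.1316) = 124.94 km
Threshold 18 km: none within range.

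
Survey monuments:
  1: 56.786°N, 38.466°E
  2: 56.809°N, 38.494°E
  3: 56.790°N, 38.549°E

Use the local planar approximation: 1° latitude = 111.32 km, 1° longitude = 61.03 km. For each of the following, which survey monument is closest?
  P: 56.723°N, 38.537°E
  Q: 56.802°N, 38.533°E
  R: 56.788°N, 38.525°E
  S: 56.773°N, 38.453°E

P→3; Q→3; R→3; S→1

P at 56.723°N, 38.537°E:
  1: 8.244 km
  2: 9.927 km
  3: 7.494 km
  → nearest: 3 (7.494 km)
Q at 56.802°N, 38.533°E:
  1: 4.460 km
  2: 2.504 km
  3: 1.655 km
  → nearest: 3 (1.655 km)
R at 56.788°N, 38.525°E:
  1: 3.608 km
  2: 3.007 km
  3: 1.482 km
  → nearest: 3 (1.482 km)
S at 56.773°N, 38.453°E:
  1: 1.650 km
  2: 4.725 km
  3: 6.157 km
  → nearest: 1 (1.650 km)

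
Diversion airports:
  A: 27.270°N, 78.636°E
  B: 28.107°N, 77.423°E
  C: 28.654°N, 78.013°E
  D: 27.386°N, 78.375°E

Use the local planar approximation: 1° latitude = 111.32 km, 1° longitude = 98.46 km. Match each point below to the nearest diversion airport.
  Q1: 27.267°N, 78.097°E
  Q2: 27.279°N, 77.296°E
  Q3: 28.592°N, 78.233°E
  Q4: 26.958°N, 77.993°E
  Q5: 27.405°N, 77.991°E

Q1→D; Q2→B; Q3→C; Q4→D; Q5→D

Q1 at 27.267°N, 78.097°E:
  A: 53.071 km
  B: 114.664 km
  C: 154.622 km
  D: 30.409 km
  → nearest: D (30.409 km)
Q2 at 27.279°N, 77.296°E:
  A: 131.940 km
  B: 93.017 km
  C: 168.561 km
  D: 106.904 km
  → nearest: B (93.017 km)
Q3 at 28.592°N, 78.233°E:
  A: 152.420 km
  B: 96.309 km
  C: 22.734 km
  D: 134.978 km
  → nearest: C (22.734 km)
Q4 at 26.958°N, 77.993°E:
  A: 72.211 km
  B: 139.678 km
  C: 188.809 km
  D: 60.702 km
  → nearest: D (60.702 km)
Q5 at 27.405°N, 77.991°E:
  A: 65.261 km
  B: 96.096 km
  C: 139.056 km
  D: 37.868 km
  → nearest: D (37.868 km)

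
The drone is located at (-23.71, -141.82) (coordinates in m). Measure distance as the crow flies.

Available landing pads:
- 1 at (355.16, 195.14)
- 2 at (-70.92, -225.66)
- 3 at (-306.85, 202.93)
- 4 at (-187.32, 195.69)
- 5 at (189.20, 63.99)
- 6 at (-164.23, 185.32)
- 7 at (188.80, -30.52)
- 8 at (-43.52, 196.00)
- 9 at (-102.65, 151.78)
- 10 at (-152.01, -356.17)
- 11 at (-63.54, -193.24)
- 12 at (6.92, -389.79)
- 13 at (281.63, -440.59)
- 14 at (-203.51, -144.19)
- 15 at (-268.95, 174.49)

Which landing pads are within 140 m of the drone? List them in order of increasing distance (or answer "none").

Distances from (-23.71, -141.82):
1: √((378.87)² + (336.96)²) = √(143542.4769 + 113542.0416) = 507.04 m
2: √((-47.21)² + (-83.84)²) = √(2228.7841 + 7029.1456) = 96.22 m
3: √((-283.14)² + (344.75)²) = √(80168.2596 + 118852.5625) = 446.12 m
4: √((-163.61)² + (337.51)²) = √(26768.2321 + 113913.0001) = 375.07 m
5: √((212.91)² + (205.81)²) = √(45330.6681 + 42357.7561) = 296.12 m
6: √((-140.52)² + (327.14)²) = √(19745.8704 + 107020.5796) = 356.04 m
7: √((212.51)² + (111.30)²) = √(45160.5001 + 12387.6900) = 239.89 m
8: √((-19.81)² + (337.82)²) = √(392.4361 + 114122.3524) = 338.40 m
9: √((-78.94)² + (293.60)²) = √(6231.5236 + 86200.9600) = 304.03 m
10: √((-128.30)² + (-214.35)²) = √(16460.8900 + 45945.9225) = 249.81 m
11: √((-39.83)² + (-51.42)²) = √(1586.4289 + 2644.0164) = 65.04 m
12: √((30.63)² + (-247.97)²) = √(938.1969 + 61489.1209) = 249.85 m
13: √((305.34)² + (-298.77)²) = √(93232.5156 + 89263.5129) = 427.20 m
14: √((-179.80)² + (-2.37)²) = √(32328.0400 + 5.6169) = 179.82 m
15: √((-245.24)² + (316.31)²) = √(60142.6576 + 100052.0161) = 400.24 m
Threshold 140 m: 11 (65.04 m), 2 (96.22 m) are within range.

11, 2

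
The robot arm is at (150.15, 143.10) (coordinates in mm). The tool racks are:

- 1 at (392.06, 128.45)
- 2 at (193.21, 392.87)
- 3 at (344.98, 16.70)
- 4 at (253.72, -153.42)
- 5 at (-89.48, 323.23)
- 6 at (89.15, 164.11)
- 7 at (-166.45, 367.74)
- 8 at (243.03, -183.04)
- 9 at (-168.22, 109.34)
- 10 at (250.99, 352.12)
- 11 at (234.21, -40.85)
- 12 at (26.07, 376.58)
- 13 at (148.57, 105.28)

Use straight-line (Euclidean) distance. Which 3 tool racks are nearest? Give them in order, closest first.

Distances from (150.15, 143.10):
1: √((241.91)² + (-14.65)²) = √(58520.4481 + 214.6225) = 242.35 mm
2: √((43.06)² + (249.77)²) = √(1854.1636 + 62385.0529) = 253.45 mm
3: √((194.83)² + (-126.40)²) = √(37958.7289 + 15976.9600) = 232.24 mm
4: √((103.57)² + (-296.52)²) = √(10726.7449 + 87924.1104) = 314.09 mm
5: √((-239.63)² + (180.13)²) = √(57422.5369 + 32446.8169) = 299.78 mm
6: √((-61.00)² + (21.01)²) = √(3721.0000 + 441.4201) = 64.52 mm
7: √((-316.60)² + (224.64)²) = √(100235.5600 + 50463.1296) = 388.20 mm
8: √((92.88)² + (-326.14)²) = √(8626.6944 + 106367.2996) = 339.11 mm
9: √((-318.37)² + (-33.76)²) = √(101359.4569 + 1139.7376) = 320.15 mm
10: √((100.84)² + (209.02)²) = √(10168.7056 + 43689.3604) = 232.07 mm
11: √((84.06)² + (-183.95)²) = √(7066.0836 + 33837.6025) = 202.25 mm
12: √((-124.08)² + (233.48)²) = √(15395.8464 + 54512.9104) = 264.40 mm
13: √((-1.58)² + (-37.82)²) = √(2.4964 + 1430.3524) = 37.85 mm
Sorted: 13 (37.85 mm) < 6 (64.52 mm) < 11 (202.25 mm) < 10 (232.07 mm) < 3 (232.24 mm) < …

13, 6, 11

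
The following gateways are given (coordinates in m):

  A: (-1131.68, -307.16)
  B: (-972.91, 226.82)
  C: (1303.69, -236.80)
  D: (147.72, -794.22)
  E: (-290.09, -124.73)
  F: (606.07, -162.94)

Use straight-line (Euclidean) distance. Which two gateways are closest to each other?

A and B

Pairwise distances:
A–B: 557.08 m
A–C: 2436.39 m
A–D: 1368.97 m
A–E: 861.14 m
A–F: 1743.72 m
B–C: 2323.33 m
B–D: 1516.03 m
B–E: 768.00 m
B–F: 1626.37 m
C–D: 1283.35 m
C–E: 1597.72 m
C–F: 701.52 m
D–E: 799.93 m
D–F: 780.13 m
E–F: 896.97 m
Closest pair: A–B at 557.08 m.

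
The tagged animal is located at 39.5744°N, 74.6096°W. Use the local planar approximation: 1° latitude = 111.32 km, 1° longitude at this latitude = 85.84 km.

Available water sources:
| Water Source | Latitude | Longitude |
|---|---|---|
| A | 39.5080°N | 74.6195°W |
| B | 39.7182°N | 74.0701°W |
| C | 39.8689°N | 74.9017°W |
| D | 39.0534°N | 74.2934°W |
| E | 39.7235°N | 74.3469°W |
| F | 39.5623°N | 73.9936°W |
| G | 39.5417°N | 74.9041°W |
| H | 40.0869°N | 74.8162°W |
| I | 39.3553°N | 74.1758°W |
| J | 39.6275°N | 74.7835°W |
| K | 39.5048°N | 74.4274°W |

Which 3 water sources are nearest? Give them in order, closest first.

Distances from 39.5744°N, 74.6096°W:
A: √((-0.0664·111.32)² + (-0.0099·85.84)²) = √(54.636460 + 0.722187) = 7.4403 km
B: √((0.1438·111.32)² + (0.5395·85.84)²) = √(256.250173 + 2144.679082) = 48.9993 km
C: √((0.2945·111.32)² + (-0.2921·85.84)²) = √(1074.773608 + 628.698656) = 41.2731 km
D: √((-0.5210·111.32)² + (0.3162·85.84)²) = √(3363.735525 + 736.721169) = 64.0348 km
E: √((0.1491·111.32)² + (0.2627·85.84)²) = √(275.487363 + 508.510077) = 28.0000 km
F: √((-0.0121·111.32)² + (0.6160·85.84)²) = √(1.814334 + 2796.023661) = 52.8946 km
G: √((-0.0327·111.32)² + (-0.2945·85.84)²) = √(13.250794 + 639.072333) = 25.5406 km
H: √((0.5125·111.32)² + (-0.2066·85.84)²) = √(3254.873652 + 314.514051) = 59.7444 km
I: √((-0.2191·111.32)² + (0.4338·85.84)²) = √(594.882441 + 1386.623363) = 44.5141 km
J: √((0.0531·111.32)² + (-0.1739·85.84)²) = √(34.941009 + 222.832525) = 16.0553 km
K: √((-0.0696·111.32)² + (0.1822·85.84)²) = √(60.029521 + 244.611101) = 17.4540 km
Sorted: A (7.4403 km) < J (16.0553 km) < K (17.4540 km) < G (25.5406 km) < E (28.0000 km) < …

A, J, K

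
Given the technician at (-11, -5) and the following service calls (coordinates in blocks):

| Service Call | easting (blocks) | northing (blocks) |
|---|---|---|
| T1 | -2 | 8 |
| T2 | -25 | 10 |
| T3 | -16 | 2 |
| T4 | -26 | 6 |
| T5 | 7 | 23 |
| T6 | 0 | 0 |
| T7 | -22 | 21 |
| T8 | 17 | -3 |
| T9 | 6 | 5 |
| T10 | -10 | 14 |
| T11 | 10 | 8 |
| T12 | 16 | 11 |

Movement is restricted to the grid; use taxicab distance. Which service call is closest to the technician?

Distances from (-11, -5):
T1: 22 blocks
T2: 29 blocks
T3: 12 blocks
T4: 26 blocks
T5: 46 blocks
T6: 16 blocks
T7: 37 blocks
T8: 30 blocks
T9: 27 blocks
T10: 20 blocks
T11: 34 blocks
T12: 43 blocks
Minimum: T3 at 12 blocks.

T3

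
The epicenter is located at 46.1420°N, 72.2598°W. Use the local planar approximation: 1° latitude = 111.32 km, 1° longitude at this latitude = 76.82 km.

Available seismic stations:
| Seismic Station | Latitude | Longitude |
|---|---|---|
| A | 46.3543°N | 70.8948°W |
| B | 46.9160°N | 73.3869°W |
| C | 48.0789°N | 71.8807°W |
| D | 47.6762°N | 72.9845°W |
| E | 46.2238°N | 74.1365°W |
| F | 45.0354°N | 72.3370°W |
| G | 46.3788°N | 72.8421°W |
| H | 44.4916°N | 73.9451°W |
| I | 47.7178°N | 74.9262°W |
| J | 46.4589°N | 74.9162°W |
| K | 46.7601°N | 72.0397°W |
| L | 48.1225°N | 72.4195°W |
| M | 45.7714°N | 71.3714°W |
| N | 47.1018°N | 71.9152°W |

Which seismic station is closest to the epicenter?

Distances from 46.1420°N, 72.2598°W:
A: 107.4895 km
B: 122.1499 km
C: 217.5736 km
D: 179.6317 km
E: 144.4554 km
F: 123.3294 km
G: 51.9216 km
H: 224.7556 km
I: 269.6813 km
J: 207.0915 km
K: 70.8539 km
L: 220.8103 km
M: 79.7473 km
N: 110.0755 km
Minimum: G at 51.9216 km.

G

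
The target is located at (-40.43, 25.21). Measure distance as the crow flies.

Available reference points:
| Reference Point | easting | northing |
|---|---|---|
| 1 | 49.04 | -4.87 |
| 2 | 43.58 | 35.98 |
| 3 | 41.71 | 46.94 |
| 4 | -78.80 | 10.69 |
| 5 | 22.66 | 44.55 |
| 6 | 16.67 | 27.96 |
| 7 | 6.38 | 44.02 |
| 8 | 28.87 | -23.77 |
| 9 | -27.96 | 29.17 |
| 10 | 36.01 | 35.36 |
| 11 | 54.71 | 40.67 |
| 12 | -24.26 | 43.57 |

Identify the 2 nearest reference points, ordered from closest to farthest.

9, 12

Distances from (-40.43, 25.21):
1: √((89.47)² + (-30.08)²) = √(8004.8809 + 904.8064) = 94.39
2: √((84.01)² + (10.77)²) = √(7057.6801 + 115.9929) = 84.70
3: √((82.14)² + (21.73)²) = √(6746.9796 + 472.1929) = 84.97
4: √((-38.37)² + (-14.52)²) = √(1472.2569 + 210.8304) = 41.03
5: √((63.09)² + (19.34)²) = √(3980.3481 + 374.0356) = 65.99
6: √((57.10)² + (2.75)²) = √(3260.4100 + 7.5625) = 57.17
7: √((46.81)² + (18.81)²) = √(2191.1761 + 353.8161) = 50.45
8: √((69.30)² + (-48.98)²) = √(4802.4900 + 2399.0404) = 84.86
9: √((12.47)² + (3.96)²) = √(155.5009 + 15.6816) = 13.08
10: √((76.44)² + (10.15)²) = √(5843.0736 + 103.0225) = 77.11
11: √((95.14)² + (15.46)²) = √(9051.6196 + 239.0116) = 96.39
12: √((16.17)² + (18.36)²) = √(261.4689 + 337.0896) = 24.47
Sorted: 9 (13.08) < 12 (24.47) < 4 (41.03) < 7 (50.45) < …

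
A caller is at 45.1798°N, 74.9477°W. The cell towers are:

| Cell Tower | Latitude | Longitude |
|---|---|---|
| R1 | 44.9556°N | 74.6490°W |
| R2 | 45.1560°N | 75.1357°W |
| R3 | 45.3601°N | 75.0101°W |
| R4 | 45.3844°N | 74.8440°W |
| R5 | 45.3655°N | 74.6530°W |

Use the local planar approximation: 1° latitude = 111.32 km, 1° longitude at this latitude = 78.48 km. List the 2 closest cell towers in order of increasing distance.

R2, R3

Distances from 45.1798°N, 74.9477°W:
R1: √((-0.2242·111.32)² + (0.2987·78.48)²) = √(622.898969 + 549.526239) = 34.2407 km
R2: √((-0.0238·111.32)² + (-0.1880·78.48)²) = √(7.019405 + 217.687598) = 14.9902 km
R3: √((0.1803·111.32)² + (-0.0624·78.48)²) = √(402.844880 + 23.982098) = 20.6598 km
R4: √((0.2046·111.32)² + (0.1037·78.48)²) = √(518.749456 + 66.233164) = 24.1864 km
R5: √((0.1857·111.32)² + (0.2947·78.48)²) = √(427.336711 + 534.906974) = 31.0201 km
Sorted: R2 (14.9902 km) < R3 (20.6598 km) < R4 (24.1864 km) < R5 (31.0201 km) < …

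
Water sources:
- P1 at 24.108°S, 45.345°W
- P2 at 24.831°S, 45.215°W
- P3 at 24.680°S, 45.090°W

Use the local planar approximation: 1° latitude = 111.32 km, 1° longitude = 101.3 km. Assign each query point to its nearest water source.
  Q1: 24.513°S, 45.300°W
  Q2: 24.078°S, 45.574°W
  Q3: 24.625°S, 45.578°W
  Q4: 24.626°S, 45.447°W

Q1 at 24.513°S, 45.300°W:
  P1: 45.314 km
  P2: 36.432 km
  P3: 28.251 km
  → nearest: P3 (28.251 km)
Q2 at 24.078°S, 45.574°W:
  P1: 23.437 km
  P2: 91.373 km
  P3: 83.035 km
  → nearest: P1 (23.437 km)
Q3 at 24.625°S, 45.578°W:
  P1: 62.204 km
  P2: 43.336 km
  P3: 49.812 km
  → nearest: P2 (43.336 km)
Q4 at 24.626°S, 45.447°W:
  P1: 58.582 km
  P2: 32.758 km
  P3: 36.660 km
  → nearest: P2 (32.758 km)

Q1→P3; Q2→P1; Q3→P2; Q4→P2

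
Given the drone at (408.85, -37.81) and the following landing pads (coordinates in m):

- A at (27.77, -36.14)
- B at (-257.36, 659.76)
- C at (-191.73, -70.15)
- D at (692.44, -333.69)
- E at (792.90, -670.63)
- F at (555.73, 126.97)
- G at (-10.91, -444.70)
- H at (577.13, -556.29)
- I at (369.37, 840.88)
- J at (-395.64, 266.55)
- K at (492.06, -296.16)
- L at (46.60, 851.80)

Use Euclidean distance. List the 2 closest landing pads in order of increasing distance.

F, K

Distances from (408.85, -37.81):
A: 381.08 m
B: 964.59 m
C: 601.45 m
D: 409.84 m
E: 740.24 m
F: 220.74 m
G: 584.60 m
H: 545.11 m
I: 879.58 m
J: 860.14 m
K: 271.42 m
L: 960.54 m
Sorted: F (220.74 m) < K (271.42 m) < A (381.08 m) < D (409.84 m) < …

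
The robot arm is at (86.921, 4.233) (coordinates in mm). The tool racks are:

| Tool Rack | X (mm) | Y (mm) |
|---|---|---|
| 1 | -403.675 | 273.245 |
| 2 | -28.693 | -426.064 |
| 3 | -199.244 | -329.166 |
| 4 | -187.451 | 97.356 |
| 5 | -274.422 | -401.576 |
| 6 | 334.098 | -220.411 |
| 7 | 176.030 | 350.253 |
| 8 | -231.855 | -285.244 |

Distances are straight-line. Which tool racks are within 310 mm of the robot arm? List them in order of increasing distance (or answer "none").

Distances from (86.921, 4.233):
1: √((-490.596)² + (269.012)²) = √(240684.43522 + 72367.45614) = 559.510 mm
2: √((-115.614)² + (-430.297)²) = √(13366.59700 + 185155.50821) = 445.558 mm
3: √((-286.165)² + (-333.399)²) = √(81890.40723 + 111154.89320) = 439.369 mm
4: √((-274.372)² + (93.123)²) = √(75279.99438 + 8671.89313) = 289.745 mm
5: √((-361.343)² + (-405.809)²) = √(130568.76365 + 164680.94448) = 543.369 mm
6: √((247.177)² + (-224.644)²) = √(61096.46933 + 50464.92674) = 334.008 mm
7: √((89.109)² + (346.020)²) = √(7940.41388 + 119729.84040) = 357.310 mm
8: √((-318.776)² + (-289.477)²) = √(101618.13818 + 83796.93353) = 430.599 mm
Threshold 310 mm: 4 (289.745 mm) is within range.

4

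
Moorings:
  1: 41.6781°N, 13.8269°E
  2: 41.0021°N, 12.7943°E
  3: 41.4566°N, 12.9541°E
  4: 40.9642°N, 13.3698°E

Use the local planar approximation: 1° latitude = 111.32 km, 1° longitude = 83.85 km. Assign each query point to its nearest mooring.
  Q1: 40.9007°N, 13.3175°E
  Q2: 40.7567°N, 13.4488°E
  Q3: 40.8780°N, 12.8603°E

Q1→4; Q2→4; Q3→2

Q1 at 40.9007°N, 13.3175°E:
  1: √((0.7774·111.32)² + (0.5094·83.85)²) = √(7489.200677 + 1824.416600) = 96.5071 km
  2: √((0.1014·111.32)² + (-0.5232·83.85)²) = √(127.415512 + 1924.604977) = 45.2992 km
  3: √((0.5559·111.32)² + (-0.3634·83.85)²) = √(3829.479451 + 928.487326) = 68.9780 km
  4: √((0.0635·111.32)² + (0.0523·83.85)²) = √(49.968216 + 19.231338) = 8.3186 km
  → nearest: 4 (8.3186 km)
Q2 at 40.7567°N, 13.4488°E:
  1: √((0.9214·111.32)² + (0.3781·83.85)²) = √(10520.655775 + 1005.123643) = 107.3582 km
  2: √((0.2454·111.32)² + (-0.6545·83.85)²) = √(746.269190 + 3011.795192) = 61.3031 km
  3: √((0.6999·111.32)² + (-0.4947·83.85)²) = √(6070.415000 + 1720.639762) = 88.2670 km
  4: √((0.2075·111.32)² + (-0.0790·83.85)²) = √(533.559181 + 43.879363) = 24.0300 km
  → nearest: 4 (24.0300 km)
Q3 at 40.8780°N, 12.8603°E:
  1: √((0.8001·111.32)² + (0.9666·83.85)²) = √(7932.954003 + 6569.006861) = 120.4241 km
  2: √((0.1241·111.32)² + (-0.0660·83.85)²) = √(190.849031 + 30.626263) = 14.8820 km
  3: √((0.5786·111.32)² + (0.0938·83.85)²) = √(4148.616153 + 61.860270) = 64.8882 km
  4: √((0.0862·111.32)² + (0.5095·83.85)²) = √(92.079071 + 1825.132970) = 43.7860 km
  → nearest: 2 (14.8820 km)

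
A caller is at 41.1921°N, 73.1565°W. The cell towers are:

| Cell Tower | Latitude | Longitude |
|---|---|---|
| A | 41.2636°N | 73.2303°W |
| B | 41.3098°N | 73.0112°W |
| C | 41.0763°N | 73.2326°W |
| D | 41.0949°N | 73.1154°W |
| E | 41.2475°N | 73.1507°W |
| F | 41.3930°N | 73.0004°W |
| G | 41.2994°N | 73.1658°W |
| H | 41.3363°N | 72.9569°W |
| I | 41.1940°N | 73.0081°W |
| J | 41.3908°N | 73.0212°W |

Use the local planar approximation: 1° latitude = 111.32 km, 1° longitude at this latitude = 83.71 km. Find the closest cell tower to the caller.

Distances from 41.1921°N, 73.1565°W:
A: 10.0756 km
B: 17.8777 km
C: 14.3790 km
D: 11.3541 km
E: 6.1862 km
F: 25.9019 km
G: 11.9700 km
H: 23.1701 km
I: 12.4244 km
J: 24.8504 km
Minimum: E at 6.1862 km.

E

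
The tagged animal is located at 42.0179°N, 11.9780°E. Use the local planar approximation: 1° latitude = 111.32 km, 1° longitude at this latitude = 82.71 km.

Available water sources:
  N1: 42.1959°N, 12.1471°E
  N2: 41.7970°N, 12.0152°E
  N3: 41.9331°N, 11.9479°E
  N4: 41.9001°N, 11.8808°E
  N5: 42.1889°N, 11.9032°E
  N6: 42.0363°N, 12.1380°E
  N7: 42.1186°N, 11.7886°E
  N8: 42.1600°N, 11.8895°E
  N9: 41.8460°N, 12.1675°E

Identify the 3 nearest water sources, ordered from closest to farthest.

Distances from 42.0179°N, 11.9780°E:
N1: 24.2538 km
N2: 24.7823 km
N3: 9.7627 km
N4: 15.3817 km
N5: 20.0158 km
N6: 13.3912 km
N7: 19.2630 km
N8: 17.4301 km
N9: 24.7355 km
Sorted: N3 (9.7627 km) < N6 (13.3912 km) < N4 (15.3817 km) < N8 (17.4301 km) < N7 (19.2630 km) < …

N3, N6, N4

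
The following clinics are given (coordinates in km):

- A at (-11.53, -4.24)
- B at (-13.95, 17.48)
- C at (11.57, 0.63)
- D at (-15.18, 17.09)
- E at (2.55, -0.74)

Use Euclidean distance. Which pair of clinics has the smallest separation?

Pairwise distances:
A–B: √((-2.42)² + (21.72)²) = √(5.8564 + 471.7584) = 21.85 km
A–C: √((23.10)² + (4.87)²) = √(533.6100 + 23.7169) = 23.61 km
A–D: √((-3.65)² + (21.33)²) = √(13.3225 + 454.9689) = 21.64 km
A–E: √((14.08)² + (3.50)²) = √(198.2464 + 12.2500) = 14.51 km
B–C: √((25.52)² + (-16.85)²) = √(651.2704 + 283.9225) = 30.58 km
B–D: √((-1.23)² + (-0.39)²) = √(1.5129 + 0.1521) = 1.29 km
B–E: √((16.50)² + (-18.22)²) = √(272.2500 + 331.9684) = 24.58 km
C–D: √((-26.75)² + (16.46)²) = √(715.5625 + 270.9316) = 31.41 km
C–E: √((-9.02)² + (-1.37)²) = √(81.3604 + 1.8769) = 9.12 km
D–E: √((17.73)² + (-17.83)²) = √(314.3529 + 317.9089) = 25.14 km
Closest pair: B–D at 1.29 km.

B and D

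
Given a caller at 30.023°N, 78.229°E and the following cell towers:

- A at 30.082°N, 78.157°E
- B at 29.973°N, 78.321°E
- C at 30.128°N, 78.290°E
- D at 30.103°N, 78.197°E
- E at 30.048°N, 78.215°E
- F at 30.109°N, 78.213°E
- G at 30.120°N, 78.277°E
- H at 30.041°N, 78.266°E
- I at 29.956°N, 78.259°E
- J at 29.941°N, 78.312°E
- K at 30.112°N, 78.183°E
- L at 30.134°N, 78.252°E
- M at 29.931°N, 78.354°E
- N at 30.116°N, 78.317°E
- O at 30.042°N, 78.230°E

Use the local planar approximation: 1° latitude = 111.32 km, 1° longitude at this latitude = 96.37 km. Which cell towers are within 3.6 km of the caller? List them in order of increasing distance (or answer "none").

Distances from 30.023°N, 78.229°E:
A: 9.554 km
B: 10.468 km
C: 13.084 km
D: 9.424 km
E: 3.093 km
F: 9.697 km
G: 11.747 km
H: 4.090 km
I: 7.999 km
J: 12.137 km
K: 10.854 km
L: 12.554 km
M: 15.811 km
N: 13.383 km
O: 2.117 km
Threshold 3.6 km: O (2.117 km), E (3.093 km) are within range.

O, E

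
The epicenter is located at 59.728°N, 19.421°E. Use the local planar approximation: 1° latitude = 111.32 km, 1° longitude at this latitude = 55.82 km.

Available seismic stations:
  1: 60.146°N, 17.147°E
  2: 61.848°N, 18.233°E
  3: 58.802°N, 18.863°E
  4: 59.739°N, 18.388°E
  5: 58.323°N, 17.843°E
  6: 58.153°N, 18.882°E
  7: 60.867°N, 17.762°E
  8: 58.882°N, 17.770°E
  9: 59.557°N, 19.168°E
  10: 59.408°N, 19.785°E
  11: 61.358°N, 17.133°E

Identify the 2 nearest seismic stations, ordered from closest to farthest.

Distances from 59.728°N, 19.421°E:
1: √((0.418·111.32)² + (-2.274·55.82)²) = √(2165.20469 + 16112.41299) = 135.195 km
2: √((2.120·111.32)² + (-1.188·55.82)²) = √(55695.24480 + 4397.56782) = 245.138 km
3: √((-0.926·111.32)² + (-0.558·55.82)²) = √(10625.96470 + 970.17049) = 107.685 km
4: √((0.011·111.32)² + (-1.033·55.82)²) = √(1.49945 + 3324.91316) = 57.675 km
5: √((-1.405·111.32)² + (-1.578·55.82)²) = √(24462.39890 + 7758.78401) = 179.503 km
6: √((-1.575·111.32)² + (-0.539·55.82)²) = √(30740.25824 + 905.22637) = 177.892 km
7: √((1.139·111.32)² + (-1.659·55.82)²) = √(16076.58657 + 8575.75640) = 157.011 km
8: √((-0.846·111.32)² + (-1.651·55.82)²) = √(8869.25459 + 8493.24810) = 131.767 km
9: √((-0.171·111.32)² + (-0.253·55.82)²) = √(362.35864 + 199.44388) = 23.702 km
10: √((-0.320·111.32)² + (0.364·55.82)²) = √(1268.95538 + 412.84063) = 41.010 km
11: √((1.630·111.32)² + (-2.288·55.82)²) = √(32924.68314 + 16311.41753) = 221.892 km
Sorted: 9 (23.702 km) < 10 (41.010 km) < 4 (57.675 km) < 3 (107.685 km) < …

9, 10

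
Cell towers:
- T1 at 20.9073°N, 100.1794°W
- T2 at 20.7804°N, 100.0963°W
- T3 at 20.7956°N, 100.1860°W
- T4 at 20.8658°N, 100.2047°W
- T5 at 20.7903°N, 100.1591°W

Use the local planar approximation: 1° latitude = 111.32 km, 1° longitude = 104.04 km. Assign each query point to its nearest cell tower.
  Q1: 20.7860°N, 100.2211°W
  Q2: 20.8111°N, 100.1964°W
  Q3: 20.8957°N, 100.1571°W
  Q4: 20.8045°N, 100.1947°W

Q1→T3; Q2→T3; Q3→T1; Q4→T3

Q1 at 20.7860°N, 100.2211°W:
  T1: √((0.1213·111.32)² + (0.0417·104.04)²) = √(182.334142 + 18.822305) = 14.1830 km
  T2: √((-0.0056·111.32)² + (0.1248·104.04)²) = √(0.388618 + 168.589242) = 12.9991 km
  T3: √((0.0096·111.32)² + (0.0351·104.04)²) = √(1.142060 + 13.335672) = 3.8050 km
  T4: √((0.0798·111.32)² + (0.0164·104.04)²) = √(78.913658 + 2.911310) = 9.0457 km
  T5: √((0.0043·111.32)² + (0.0620·104.04)²) = √(0.229131 + 41.608692) = 6.4682 km
  → nearest: T3 (3.8050 km)
Q2 at 20.8111°N, 100.1964°W:
  T1: √((0.0962·111.32)² + (0.0170·104.04)²) = √(114.682338 + 3.128229) = 10.8541 km
  T2: √((-0.0307·111.32)² + (0.1001·104.04)²) = √(11.679470 + 108.459811) = 10.9608 km
  T3: √((-0.0155·111.32)² + (0.0104·104.04)²) = √(2.977212 + 1.170759) = 2.0367 km
  T4: √((0.0547·111.32)² + (-0.0083·104.04)²) = √(37.078405 + 0.745688) = 6.1501 km
  T5: √((-0.0208·111.32)² + (0.0373·104.04)²) = √(5.361336 + 15.059770) = 4.5190 km
  → nearest: T3 (2.0367 km)
Q3 at 20.8957°N, 100.1571°W:
  T1: √((0.0116·111.32)² + (-0.0223·104.04)²) = √(1.667487 + 5.382827) = 2.6552 km
  T2: √((-0.1153·111.32)² + (0.0608·104.04)²) = √(164.742256 + 40.013620) = 14.3093 km
  T3: √((-0.1001·111.32)² + (-0.0289·104.04)²) = √(124.169391 + 9.040582) = 11.5417 km
  T4: √((-0.0299·111.32)² + (-0.0476·104.04)²) = √(11.078699 + 24.525315) = 5.9669 km
  T5: √((-0.1054·111.32)² + (-0.0020·104.04)²) = √(137.666293 + 0.043297) = 11.7350 km
  → nearest: T1 (2.6552 km)
Q4 at 20.8045°N, 100.1947°W:
  T1: √((0.1028·111.32)² + (0.0153·104.04)²) = √(130.958178 + 2.533865) = 11.5539 km
  T2: √((-0.0241·111.32)² + (0.0984·104.04)²) = √(7.197480 + 104.807143) = 10.5832 km
  T3: √((-0.0089·111.32)² + (0.0087·104.04)²) = √(0.981582 + 0.819293) = 1.3420 km
  T4: √((0.0613·111.32)² + (-0.0100·104.04)²) = √(46.565830 + 1.082432) = 6.9028 km
  T5: √((-0.0142·111.32)² + (0.0356·104.04)²) = √(2.498752 + 13.718312) = 4.0270 km
  → nearest: T3 (1.3420 km)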